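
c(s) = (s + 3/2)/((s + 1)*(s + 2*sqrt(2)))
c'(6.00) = -0.01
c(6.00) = 0.12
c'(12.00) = 0.00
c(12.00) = 0.07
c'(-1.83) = -1.13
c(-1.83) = 0.40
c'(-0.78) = -5.82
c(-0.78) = 1.60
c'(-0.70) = -3.20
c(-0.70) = 1.25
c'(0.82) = -0.14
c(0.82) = 0.35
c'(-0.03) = -0.38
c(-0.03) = 0.54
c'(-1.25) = -4.67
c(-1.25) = -0.63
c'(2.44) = -0.05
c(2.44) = 0.22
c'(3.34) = -0.03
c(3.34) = 0.18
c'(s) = -(s + 3/2)/((s + 1)*(s + 2*sqrt(2))^2) + 1/((s + 1)*(s + 2*sqrt(2))) - (s + 3/2)/((s + 1)^2*(s + 2*sqrt(2)))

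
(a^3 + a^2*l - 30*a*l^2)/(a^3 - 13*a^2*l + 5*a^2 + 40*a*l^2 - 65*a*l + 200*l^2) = a*(a + 6*l)/(a^2 - 8*a*l + 5*a - 40*l)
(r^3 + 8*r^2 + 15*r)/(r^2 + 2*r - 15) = r*(r + 3)/(r - 3)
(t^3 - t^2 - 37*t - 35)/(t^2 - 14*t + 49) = (t^2 + 6*t + 5)/(t - 7)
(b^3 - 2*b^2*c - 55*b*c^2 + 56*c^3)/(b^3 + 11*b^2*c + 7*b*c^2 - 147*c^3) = (b^2 - 9*b*c + 8*c^2)/(b^2 + 4*b*c - 21*c^2)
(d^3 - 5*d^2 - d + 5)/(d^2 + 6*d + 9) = (d^3 - 5*d^2 - d + 5)/(d^2 + 6*d + 9)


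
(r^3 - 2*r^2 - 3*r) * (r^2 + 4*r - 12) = r^5 + 2*r^4 - 23*r^3 + 12*r^2 + 36*r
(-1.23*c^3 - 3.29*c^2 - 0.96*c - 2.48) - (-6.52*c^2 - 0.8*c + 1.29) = -1.23*c^3 + 3.23*c^2 - 0.16*c - 3.77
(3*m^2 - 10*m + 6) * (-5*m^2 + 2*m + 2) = -15*m^4 + 56*m^3 - 44*m^2 - 8*m + 12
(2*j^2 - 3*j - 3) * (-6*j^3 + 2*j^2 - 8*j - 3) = -12*j^5 + 22*j^4 - 4*j^3 + 12*j^2 + 33*j + 9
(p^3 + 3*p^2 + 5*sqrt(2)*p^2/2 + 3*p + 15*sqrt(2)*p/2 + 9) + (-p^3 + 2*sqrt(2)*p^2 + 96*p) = 3*p^2 + 9*sqrt(2)*p^2/2 + 15*sqrt(2)*p/2 + 99*p + 9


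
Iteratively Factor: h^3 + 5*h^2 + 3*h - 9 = (h + 3)*(h^2 + 2*h - 3) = (h + 3)^2*(h - 1)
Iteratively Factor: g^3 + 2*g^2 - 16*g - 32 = (g - 4)*(g^2 + 6*g + 8) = (g - 4)*(g + 2)*(g + 4)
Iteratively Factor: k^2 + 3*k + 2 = (k + 2)*(k + 1)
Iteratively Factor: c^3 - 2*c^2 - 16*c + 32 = (c + 4)*(c^2 - 6*c + 8) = (c - 4)*(c + 4)*(c - 2)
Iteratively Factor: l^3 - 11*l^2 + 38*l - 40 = (l - 4)*(l^2 - 7*l + 10) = (l - 4)*(l - 2)*(l - 5)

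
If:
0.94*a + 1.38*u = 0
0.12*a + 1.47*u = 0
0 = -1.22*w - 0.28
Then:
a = 0.00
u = 0.00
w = -0.23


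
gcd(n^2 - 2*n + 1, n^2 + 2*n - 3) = n - 1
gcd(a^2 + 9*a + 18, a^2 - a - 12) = a + 3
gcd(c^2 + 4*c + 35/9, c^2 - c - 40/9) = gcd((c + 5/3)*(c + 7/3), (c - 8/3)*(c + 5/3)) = c + 5/3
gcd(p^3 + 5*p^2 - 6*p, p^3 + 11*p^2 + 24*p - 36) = p^2 + 5*p - 6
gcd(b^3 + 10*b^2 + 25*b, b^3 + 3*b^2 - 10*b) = b^2 + 5*b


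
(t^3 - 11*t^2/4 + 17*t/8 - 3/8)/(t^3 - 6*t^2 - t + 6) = (8*t^2 - 14*t + 3)/(8*(t^2 - 5*t - 6))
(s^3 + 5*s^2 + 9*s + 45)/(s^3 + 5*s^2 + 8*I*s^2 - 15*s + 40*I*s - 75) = (s - 3*I)/(s + 5*I)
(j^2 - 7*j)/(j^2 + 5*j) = (j - 7)/(j + 5)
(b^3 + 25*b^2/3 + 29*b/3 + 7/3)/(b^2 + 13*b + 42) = (3*b^2 + 4*b + 1)/(3*(b + 6))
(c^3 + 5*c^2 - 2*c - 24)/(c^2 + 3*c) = c + 2 - 8/c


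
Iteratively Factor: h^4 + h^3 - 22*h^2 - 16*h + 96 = (h + 3)*(h^3 - 2*h^2 - 16*h + 32) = (h + 3)*(h + 4)*(h^2 - 6*h + 8) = (h - 4)*(h + 3)*(h + 4)*(h - 2)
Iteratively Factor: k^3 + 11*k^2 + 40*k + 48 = (k + 4)*(k^2 + 7*k + 12) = (k + 3)*(k + 4)*(k + 4)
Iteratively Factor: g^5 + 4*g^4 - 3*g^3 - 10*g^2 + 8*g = (g - 1)*(g^4 + 5*g^3 + 2*g^2 - 8*g) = (g - 1)*(g + 4)*(g^3 + g^2 - 2*g) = g*(g - 1)*(g + 4)*(g^2 + g - 2) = g*(g - 1)^2*(g + 4)*(g + 2)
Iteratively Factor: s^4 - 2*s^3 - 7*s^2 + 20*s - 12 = (s + 3)*(s^3 - 5*s^2 + 8*s - 4) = (s - 2)*(s + 3)*(s^2 - 3*s + 2) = (s - 2)*(s - 1)*(s + 3)*(s - 2)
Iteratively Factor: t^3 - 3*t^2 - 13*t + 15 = (t + 3)*(t^2 - 6*t + 5) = (t - 1)*(t + 3)*(t - 5)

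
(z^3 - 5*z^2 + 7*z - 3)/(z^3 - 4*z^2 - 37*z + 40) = (z^2 - 4*z + 3)/(z^2 - 3*z - 40)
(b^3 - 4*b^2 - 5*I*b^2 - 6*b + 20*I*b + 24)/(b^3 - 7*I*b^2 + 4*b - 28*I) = (b^2 - b*(4 + 3*I) + 12*I)/(b^2 - 5*I*b + 14)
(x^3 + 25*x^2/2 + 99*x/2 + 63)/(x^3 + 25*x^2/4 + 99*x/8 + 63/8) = 4*(2*x^2 + 19*x + 42)/(8*x^2 + 26*x + 21)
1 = 1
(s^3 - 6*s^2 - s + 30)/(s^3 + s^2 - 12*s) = (s^2 - 3*s - 10)/(s*(s + 4))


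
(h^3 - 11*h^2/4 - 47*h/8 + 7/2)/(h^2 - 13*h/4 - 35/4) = (h^2 - 9*h/2 + 2)/(h - 5)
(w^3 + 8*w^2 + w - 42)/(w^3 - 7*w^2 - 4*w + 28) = (w^2 + 10*w + 21)/(w^2 - 5*w - 14)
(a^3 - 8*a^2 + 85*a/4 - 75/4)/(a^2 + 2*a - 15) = (a^2 - 5*a + 25/4)/(a + 5)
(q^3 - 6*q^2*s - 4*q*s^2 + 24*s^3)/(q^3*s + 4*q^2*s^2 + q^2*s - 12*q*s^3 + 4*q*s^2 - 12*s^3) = (q^2 - 4*q*s - 12*s^2)/(s*(q^2 + 6*q*s + q + 6*s))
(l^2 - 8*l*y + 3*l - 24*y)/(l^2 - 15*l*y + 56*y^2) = (-l - 3)/(-l + 7*y)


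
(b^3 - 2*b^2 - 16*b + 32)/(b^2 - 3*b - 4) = (b^2 + 2*b - 8)/(b + 1)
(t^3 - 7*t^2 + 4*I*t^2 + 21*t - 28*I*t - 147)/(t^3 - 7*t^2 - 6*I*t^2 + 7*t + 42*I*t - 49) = (t^2 + 4*I*t + 21)/(t^2 - 6*I*t + 7)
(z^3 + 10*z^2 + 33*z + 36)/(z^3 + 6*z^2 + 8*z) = (z^2 + 6*z + 9)/(z*(z + 2))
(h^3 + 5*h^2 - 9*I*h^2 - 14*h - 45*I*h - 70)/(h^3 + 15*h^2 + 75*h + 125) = (h^2 - 9*I*h - 14)/(h^2 + 10*h + 25)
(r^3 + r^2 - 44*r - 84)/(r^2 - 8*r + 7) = (r^2 + 8*r + 12)/(r - 1)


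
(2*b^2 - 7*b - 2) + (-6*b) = 2*b^2 - 13*b - 2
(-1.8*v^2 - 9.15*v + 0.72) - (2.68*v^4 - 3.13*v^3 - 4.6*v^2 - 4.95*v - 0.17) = -2.68*v^4 + 3.13*v^3 + 2.8*v^2 - 4.2*v + 0.89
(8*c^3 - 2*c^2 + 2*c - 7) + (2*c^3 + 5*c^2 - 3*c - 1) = 10*c^3 + 3*c^2 - c - 8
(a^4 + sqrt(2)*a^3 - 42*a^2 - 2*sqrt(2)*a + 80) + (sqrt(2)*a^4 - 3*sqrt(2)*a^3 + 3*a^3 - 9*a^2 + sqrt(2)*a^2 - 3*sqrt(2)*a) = a^4 + sqrt(2)*a^4 - 2*sqrt(2)*a^3 + 3*a^3 - 51*a^2 + sqrt(2)*a^2 - 5*sqrt(2)*a + 80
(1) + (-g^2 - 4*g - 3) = -g^2 - 4*g - 2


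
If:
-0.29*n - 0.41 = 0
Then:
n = -1.41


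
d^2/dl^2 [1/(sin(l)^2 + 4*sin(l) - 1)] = 2*(-2*sin(l)^4 - 6*sin(l)^3 - 7*sin(l)^2 + 10*sin(l) + 17)/(4*sin(l) - cos(l)^2)^3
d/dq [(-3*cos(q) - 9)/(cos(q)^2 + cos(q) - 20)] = 3*(sin(q)^2 - 6*cos(q) - 24)*sin(q)/(cos(q)^2 + cos(q) - 20)^2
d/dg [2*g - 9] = 2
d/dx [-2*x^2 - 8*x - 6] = -4*x - 8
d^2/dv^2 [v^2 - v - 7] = 2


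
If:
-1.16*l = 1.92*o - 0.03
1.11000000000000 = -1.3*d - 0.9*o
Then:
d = -0.692307692307692*o - 0.853846153846154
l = 0.0258620689655172 - 1.6551724137931*o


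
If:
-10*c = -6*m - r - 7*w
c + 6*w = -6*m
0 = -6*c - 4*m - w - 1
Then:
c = 9*w/16 - 3/16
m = 1/32 - 35*w/32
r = 83*w/16 - 33/16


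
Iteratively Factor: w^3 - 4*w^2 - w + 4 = (w - 1)*(w^2 - 3*w - 4) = (w - 4)*(w - 1)*(w + 1)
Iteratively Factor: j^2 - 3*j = (j - 3)*(j)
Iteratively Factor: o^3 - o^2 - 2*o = (o - 2)*(o^2 + o) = (o - 2)*(o + 1)*(o)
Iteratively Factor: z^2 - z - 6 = (z - 3)*(z + 2)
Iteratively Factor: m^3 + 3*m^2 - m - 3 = (m - 1)*(m^2 + 4*m + 3) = (m - 1)*(m + 3)*(m + 1)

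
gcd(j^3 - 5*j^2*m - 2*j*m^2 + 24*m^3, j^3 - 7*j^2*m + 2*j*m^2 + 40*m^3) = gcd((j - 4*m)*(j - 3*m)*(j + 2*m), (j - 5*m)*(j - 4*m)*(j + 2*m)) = j^2 - 2*j*m - 8*m^2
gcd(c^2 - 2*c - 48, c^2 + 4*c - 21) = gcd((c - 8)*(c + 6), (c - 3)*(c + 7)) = 1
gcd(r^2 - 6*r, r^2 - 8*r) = r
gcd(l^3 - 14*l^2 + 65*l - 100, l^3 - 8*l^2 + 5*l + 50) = l^2 - 10*l + 25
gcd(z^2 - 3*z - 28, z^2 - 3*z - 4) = 1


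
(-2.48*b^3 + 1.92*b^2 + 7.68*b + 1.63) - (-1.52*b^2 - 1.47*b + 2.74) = -2.48*b^3 + 3.44*b^2 + 9.15*b - 1.11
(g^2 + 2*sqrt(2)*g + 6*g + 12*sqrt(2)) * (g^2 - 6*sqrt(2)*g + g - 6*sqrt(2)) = g^4 - 4*sqrt(2)*g^3 + 7*g^3 - 28*sqrt(2)*g^2 - 18*g^2 - 168*g - 24*sqrt(2)*g - 144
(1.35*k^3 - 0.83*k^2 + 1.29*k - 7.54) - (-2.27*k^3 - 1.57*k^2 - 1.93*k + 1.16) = 3.62*k^3 + 0.74*k^2 + 3.22*k - 8.7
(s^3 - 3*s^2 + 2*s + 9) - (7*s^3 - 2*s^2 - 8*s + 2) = -6*s^3 - s^2 + 10*s + 7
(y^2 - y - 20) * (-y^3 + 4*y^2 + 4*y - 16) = -y^5 + 5*y^4 + 20*y^3 - 100*y^2 - 64*y + 320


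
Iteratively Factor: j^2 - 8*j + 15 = (j - 5)*(j - 3)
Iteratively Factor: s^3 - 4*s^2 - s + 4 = (s - 4)*(s^2 - 1) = (s - 4)*(s - 1)*(s + 1)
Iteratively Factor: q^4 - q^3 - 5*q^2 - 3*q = (q)*(q^3 - q^2 - 5*q - 3) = q*(q + 1)*(q^2 - 2*q - 3) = q*(q - 3)*(q + 1)*(q + 1)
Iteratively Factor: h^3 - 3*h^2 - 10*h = (h + 2)*(h^2 - 5*h) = (h - 5)*(h + 2)*(h)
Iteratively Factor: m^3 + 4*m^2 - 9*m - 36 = (m - 3)*(m^2 + 7*m + 12) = (m - 3)*(m + 4)*(m + 3)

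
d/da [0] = 0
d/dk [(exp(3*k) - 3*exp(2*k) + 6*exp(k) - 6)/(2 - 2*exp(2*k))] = (-exp(4*k) + 9*exp(2*k) - 18*exp(k) + 6)*exp(k)/(2*(exp(4*k) - 2*exp(2*k) + 1))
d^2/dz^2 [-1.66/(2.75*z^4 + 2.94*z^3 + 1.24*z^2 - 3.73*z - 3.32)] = ((54.78*z^2 + 29.2824*z + 4.1168)*(2.75*z^4 + 2.94*z^3 + 1.24*z^2 - 3.73*z - 3.32) - 1.66*(11.0*z^3 + 8.82*z^2 + 2.48*z - 3.73)*(22.0*z^3 + 17.64*z^2 + 4.96*z - 7.46))/(2.75*z^4 + 2.94*z^3 + 1.24*z^2 - 3.73*z - 3.32)^3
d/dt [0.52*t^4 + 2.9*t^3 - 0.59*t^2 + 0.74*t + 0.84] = 2.08*t^3 + 8.7*t^2 - 1.18*t + 0.74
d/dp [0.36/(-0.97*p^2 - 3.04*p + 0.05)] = (0.6984*p + 1.0944)/(0.97*p^2 + 3.04*p - 0.05)^2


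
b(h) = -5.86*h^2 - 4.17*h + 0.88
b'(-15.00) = 171.63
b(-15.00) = -1255.07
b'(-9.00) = 101.31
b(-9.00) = -436.25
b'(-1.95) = 18.68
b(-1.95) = -13.27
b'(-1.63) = 14.93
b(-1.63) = -7.89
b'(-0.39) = 0.40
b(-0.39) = 1.61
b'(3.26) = -42.38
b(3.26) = -74.99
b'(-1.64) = 15.05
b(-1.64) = -8.04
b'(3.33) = -43.20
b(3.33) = -77.99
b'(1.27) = -19.05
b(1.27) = -13.87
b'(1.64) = -23.39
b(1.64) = -21.72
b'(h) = -11.72*h - 4.17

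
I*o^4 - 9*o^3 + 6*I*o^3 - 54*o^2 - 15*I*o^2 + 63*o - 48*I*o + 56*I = (o + 7)*(o + I)*(o + 8*I)*(I*o - I)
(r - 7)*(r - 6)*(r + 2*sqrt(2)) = r^3 - 13*r^2 + 2*sqrt(2)*r^2 - 26*sqrt(2)*r + 42*r + 84*sqrt(2)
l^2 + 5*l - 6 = (l - 1)*(l + 6)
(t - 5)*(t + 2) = t^2 - 3*t - 10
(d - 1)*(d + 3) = d^2 + 2*d - 3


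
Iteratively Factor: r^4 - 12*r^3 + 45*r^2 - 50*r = (r - 5)*(r^3 - 7*r^2 + 10*r) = r*(r - 5)*(r^2 - 7*r + 10) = r*(r - 5)^2*(r - 2)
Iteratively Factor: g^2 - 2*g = (g)*(g - 2)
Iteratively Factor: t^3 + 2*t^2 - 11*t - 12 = (t + 1)*(t^2 + t - 12) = (t + 1)*(t + 4)*(t - 3)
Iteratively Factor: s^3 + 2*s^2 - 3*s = (s + 3)*(s^2 - s) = (s - 1)*(s + 3)*(s)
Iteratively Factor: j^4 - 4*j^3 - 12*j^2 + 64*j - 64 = (j - 2)*(j^3 - 2*j^2 - 16*j + 32) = (j - 2)*(j + 4)*(j^2 - 6*j + 8) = (j - 4)*(j - 2)*(j + 4)*(j - 2)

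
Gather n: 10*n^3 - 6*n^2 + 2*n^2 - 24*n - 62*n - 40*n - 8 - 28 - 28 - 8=10*n^3 - 4*n^2 - 126*n - 72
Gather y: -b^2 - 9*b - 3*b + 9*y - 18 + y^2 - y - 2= -b^2 - 12*b + y^2 + 8*y - 20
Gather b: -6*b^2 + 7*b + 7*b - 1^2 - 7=-6*b^2 + 14*b - 8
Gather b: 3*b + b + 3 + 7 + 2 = 4*b + 12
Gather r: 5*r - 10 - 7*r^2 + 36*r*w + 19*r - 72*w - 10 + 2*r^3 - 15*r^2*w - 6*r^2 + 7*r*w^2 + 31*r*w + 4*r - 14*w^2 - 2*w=2*r^3 + r^2*(-15*w - 13) + r*(7*w^2 + 67*w + 28) - 14*w^2 - 74*w - 20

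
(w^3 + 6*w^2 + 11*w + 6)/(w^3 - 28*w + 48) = (w^3 + 6*w^2 + 11*w + 6)/(w^3 - 28*w + 48)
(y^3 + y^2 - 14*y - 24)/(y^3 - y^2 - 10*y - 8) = (y + 3)/(y + 1)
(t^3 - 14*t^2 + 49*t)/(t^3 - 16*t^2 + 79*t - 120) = t*(t^2 - 14*t + 49)/(t^3 - 16*t^2 + 79*t - 120)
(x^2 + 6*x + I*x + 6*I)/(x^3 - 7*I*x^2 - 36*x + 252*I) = (x + I)/(x^2 - x*(6 + 7*I) + 42*I)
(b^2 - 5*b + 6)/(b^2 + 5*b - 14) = (b - 3)/(b + 7)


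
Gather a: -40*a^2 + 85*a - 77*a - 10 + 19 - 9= -40*a^2 + 8*a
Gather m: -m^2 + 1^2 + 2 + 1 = 4 - m^2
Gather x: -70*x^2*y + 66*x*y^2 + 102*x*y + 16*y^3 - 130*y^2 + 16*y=-70*x^2*y + x*(66*y^2 + 102*y) + 16*y^3 - 130*y^2 + 16*y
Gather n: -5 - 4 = -9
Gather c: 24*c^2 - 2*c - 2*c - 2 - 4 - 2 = 24*c^2 - 4*c - 8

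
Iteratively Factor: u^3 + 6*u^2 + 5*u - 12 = (u - 1)*(u^2 + 7*u + 12) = (u - 1)*(u + 4)*(u + 3)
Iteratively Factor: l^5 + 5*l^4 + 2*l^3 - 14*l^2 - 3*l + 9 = (l + 3)*(l^4 + 2*l^3 - 4*l^2 - 2*l + 3) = (l - 1)*(l + 3)*(l^3 + 3*l^2 - l - 3) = (l - 1)*(l + 1)*(l + 3)*(l^2 + 2*l - 3) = (l - 1)^2*(l + 1)*(l + 3)*(l + 3)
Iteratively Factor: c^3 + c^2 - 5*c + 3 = (c - 1)*(c^2 + 2*c - 3) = (c - 1)*(c + 3)*(c - 1)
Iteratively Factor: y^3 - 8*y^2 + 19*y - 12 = (y - 3)*(y^2 - 5*y + 4) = (y - 3)*(y - 1)*(y - 4)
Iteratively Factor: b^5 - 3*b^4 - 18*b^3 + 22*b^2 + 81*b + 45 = (b + 1)*(b^4 - 4*b^3 - 14*b^2 + 36*b + 45) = (b + 1)^2*(b^3 - 5*b^2 - 9*b + 45) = (b - 5)*(b + 1)^2*(b^2 - 9) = (b - 5)*(b + 1)^2*(b + 3)*(b - 3)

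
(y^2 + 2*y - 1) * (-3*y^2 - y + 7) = -3*y^4 - 7*y^3 + 8*y^2 + 15*y - 7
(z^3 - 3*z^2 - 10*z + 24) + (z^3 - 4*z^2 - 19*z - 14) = 2*z^3 - 7*z^2 - 29*z + 10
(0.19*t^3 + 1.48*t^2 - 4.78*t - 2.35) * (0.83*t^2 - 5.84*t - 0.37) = 0.1577*t^5 + 0.1188*t^4 - 12.6809*t^3 + 25.4171*t^2 + 15.4926*t + 0.8695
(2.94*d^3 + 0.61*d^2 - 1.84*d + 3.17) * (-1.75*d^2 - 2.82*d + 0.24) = -5.145*d^5 - 9.3583*d^4 + 2.2054*d^3 - 0.2123*d^2 - 9.381*d + 0.7608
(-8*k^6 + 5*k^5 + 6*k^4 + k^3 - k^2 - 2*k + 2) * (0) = 0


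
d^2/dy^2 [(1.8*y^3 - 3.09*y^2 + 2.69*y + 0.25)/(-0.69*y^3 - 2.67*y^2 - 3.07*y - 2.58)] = (-1.77635683940025e-15*y^7 + 9.574578*y^6 + 15.193386*y^5 - 31.983984*y^4 - 171.125202*y^3 - 169.663068*y^2 + 29.667834*y + 82.48123)/(0.328509*y^9 + 3.813561*y^8 + 19.141704*y^7 + 56.654343*y^6 + 113.685516*y^5 + 163.462419*y^4 + 169.601203*y^3 + 126.26649*y^2 + 61.305444*y + 17.173512)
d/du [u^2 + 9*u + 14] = 2*u + 9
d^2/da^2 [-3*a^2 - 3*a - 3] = -6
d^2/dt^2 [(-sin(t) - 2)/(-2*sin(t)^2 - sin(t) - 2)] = (-4*sin(t)^5 - 30*sin(t)^4 + 20*sin(t)^3 + 80*sin(t)^2 - 16)/(sin(t) - cos(2*t) + 3)^3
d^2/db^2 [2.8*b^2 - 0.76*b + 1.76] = 5.60000000000000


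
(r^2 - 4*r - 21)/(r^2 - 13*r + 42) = (r + 3)/(r - 6)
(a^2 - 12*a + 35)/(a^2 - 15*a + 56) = (a - 5)/(a - 8)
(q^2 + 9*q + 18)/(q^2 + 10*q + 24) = (q + 3)/(q + 4)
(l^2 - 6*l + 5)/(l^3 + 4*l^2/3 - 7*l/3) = 3*(l - 5)/(l*(3*l + 7))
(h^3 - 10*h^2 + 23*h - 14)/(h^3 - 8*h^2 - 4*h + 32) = (h^2 - 8*h + 7)/(h^2 - 6*h - 16)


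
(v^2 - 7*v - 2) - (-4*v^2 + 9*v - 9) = 5*v^2 - 16*v + 7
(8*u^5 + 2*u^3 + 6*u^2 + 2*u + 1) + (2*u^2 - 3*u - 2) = 8*u^5 + 2*u^3 + 8*u^2 - u - 1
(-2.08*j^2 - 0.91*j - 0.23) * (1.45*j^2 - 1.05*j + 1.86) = -3.016*j^4 + 0.8645*j^3 - 3.2468*j^2 - 1.4511*j - 0.4278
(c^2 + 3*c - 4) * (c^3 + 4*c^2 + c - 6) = c^5 + 7*c^4 + 9*c^3 - 19*c^2 - 22*c + 24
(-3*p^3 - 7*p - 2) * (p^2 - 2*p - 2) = -3*p^5 + 6*p^4 - p^3 + 12*p^2 + 18*p + 4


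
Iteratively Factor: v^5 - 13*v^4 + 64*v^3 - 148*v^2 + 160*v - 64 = (v - 4)*(v^4 - 9*v^3 + 28*v^2 - 36*v + 16) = (v - 4)*(v - 2)*(v^3 - 7*v^2 + 14*v - 8) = (v - 4)*(v - 2)*(v - 1)*(v^2 - 6*v + 8) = (v - 4)*(v - 2)^2*(v - 1)*(v - 4)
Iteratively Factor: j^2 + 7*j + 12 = (j + 4)*(j + 3)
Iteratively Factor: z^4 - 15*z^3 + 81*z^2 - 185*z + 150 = (z - 5)*(z^3 - 10*z^2 + 31*z - 30) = (z - 5)*(z - 2)*(z^2 - 8*z + 15) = (z - 5)^2*(z - 2)*(z - 3)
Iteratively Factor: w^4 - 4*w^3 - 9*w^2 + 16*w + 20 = (w - 2)*(w^3 - 2*w^2 - 13*w - 10) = (w - 2)*(w + 2)*(w^2 - 4*w - 5) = (w - 2)*(w + 1)*(w + 2)*(w - 5)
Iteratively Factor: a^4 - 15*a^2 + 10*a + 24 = (a - 3)*(a^3 + 3*a^2 - 6*a - 8) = (a - 3)*(a + 1)*(a^2 + 2*a - 8) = (a - 3)*(a + 1)*(a + 4)*(a - 2)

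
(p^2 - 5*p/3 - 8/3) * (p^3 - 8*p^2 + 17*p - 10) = p^5 - 29*p^4/3 + 83*p^3/3 - 17*p^2 - 86*p/3 + 80/3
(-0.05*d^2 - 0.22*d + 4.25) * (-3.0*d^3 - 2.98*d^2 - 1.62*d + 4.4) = 0.15*d^5 + 0.809*d^4 - 12.0134*d^3 - 12.5286*d^2 - 7.853*d + 18.7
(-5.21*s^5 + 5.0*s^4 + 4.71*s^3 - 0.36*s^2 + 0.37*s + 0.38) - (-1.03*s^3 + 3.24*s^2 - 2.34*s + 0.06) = -5.21*s^5 + 5.0*s^4 + 5.74*s^3 - 3.6*s^2 + 2.71*s + 0.32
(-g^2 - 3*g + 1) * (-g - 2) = g^3 + 5*g^2 + 5*g - 2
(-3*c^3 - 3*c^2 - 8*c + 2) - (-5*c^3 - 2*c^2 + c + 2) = 2*c^3 - c^2 - 9*c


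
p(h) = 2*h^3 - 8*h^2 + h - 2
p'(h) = 6*h^2 - 16*h + 1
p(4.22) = 10.06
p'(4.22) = 40.33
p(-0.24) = -2.73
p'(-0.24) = 5.19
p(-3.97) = -257.20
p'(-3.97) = 159.09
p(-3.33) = -167.89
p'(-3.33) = 120.81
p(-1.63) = -33.55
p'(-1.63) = 43.02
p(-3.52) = -191.87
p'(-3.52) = 131.66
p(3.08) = -16.37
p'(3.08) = 8.64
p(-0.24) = -2.73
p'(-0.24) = 5.19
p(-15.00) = -8567.00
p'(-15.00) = 1591.00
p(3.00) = -17.00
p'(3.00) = 7.00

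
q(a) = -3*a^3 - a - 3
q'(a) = -9*a^2 - 1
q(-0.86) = -0.23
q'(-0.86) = -7.66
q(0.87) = -5.85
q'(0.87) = -7.81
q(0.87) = -5.85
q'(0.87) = -7.81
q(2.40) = -46.87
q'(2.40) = -52.84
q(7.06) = -1065.75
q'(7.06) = -449.59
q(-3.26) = 104.20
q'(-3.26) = -96.65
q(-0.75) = -0.98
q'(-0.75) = -6.06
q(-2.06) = 25.29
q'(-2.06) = -39.19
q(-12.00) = 5193.00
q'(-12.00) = -1297.00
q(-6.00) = 651.00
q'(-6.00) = -325.00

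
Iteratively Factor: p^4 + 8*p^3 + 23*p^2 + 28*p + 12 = (p + 1)*(p^3 + 7*p^2 + 16*p + 12) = (p + 1)*(p + 2)*(p^2 + 5*p + 6) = (p + 1)*(p + 2)^2*(p + 3)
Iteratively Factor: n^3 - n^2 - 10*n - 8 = (n + 1)*(n^2 - 2*n - 8) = (n + 1)*(n + 2)*(n - 4)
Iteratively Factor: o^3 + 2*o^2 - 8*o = (o + 4)*(o^2 - 2*o) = o*(o + 4)*(o - 2)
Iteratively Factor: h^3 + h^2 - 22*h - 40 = (h - 5)*(h^2 + 6*h + 8) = (h - 5)*(h + 4)*(h + 2)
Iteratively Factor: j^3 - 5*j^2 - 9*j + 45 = (j + 3)*(j^2 - 8*j + 15) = (j - 5)*(j + 3)*(j - 3)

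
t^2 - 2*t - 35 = (t - 7)*(t + 5)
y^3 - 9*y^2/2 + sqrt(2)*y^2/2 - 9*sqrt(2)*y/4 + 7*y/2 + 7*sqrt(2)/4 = (y - 7/2)*(y - 1)*(y + sqrt(2)/2)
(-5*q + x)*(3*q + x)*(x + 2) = -15*q^2*x - 30*q^2 - 2*q*x^2 - 4*q*x + x^3 + 2*x^2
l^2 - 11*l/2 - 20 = (l - 8)*(l + 5/2)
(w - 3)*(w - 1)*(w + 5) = w^3 + w^2 - 17*w + 15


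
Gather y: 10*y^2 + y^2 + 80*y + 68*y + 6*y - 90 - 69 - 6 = 11*y^2 + 154*y - 165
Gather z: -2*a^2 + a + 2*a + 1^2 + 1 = -2*a^2 + 3*a + 2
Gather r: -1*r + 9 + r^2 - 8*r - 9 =r^2 - 9*r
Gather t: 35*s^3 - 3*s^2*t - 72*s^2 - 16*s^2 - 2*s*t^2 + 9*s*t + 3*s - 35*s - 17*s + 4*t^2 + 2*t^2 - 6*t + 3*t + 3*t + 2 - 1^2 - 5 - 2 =35*s^3 - 88*s^2 - 49*s + t^2*(6 - 2*s) + t*(-3*s^2 + 9*s) - 6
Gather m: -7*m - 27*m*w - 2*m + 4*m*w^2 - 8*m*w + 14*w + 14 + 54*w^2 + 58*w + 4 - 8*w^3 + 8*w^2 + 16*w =m*(4*w^2 - 35*w - 9) - 8*w^3 + 62*w^2 + 88*w + 18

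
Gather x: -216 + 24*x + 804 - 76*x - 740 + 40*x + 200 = 48 - 12*x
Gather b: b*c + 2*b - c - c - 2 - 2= b*(c + 2) - 2*c - 4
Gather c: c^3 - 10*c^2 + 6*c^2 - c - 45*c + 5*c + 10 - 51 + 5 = c^3 - 4*c^2 - 41*c - 36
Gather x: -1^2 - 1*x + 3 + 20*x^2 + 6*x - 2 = 20*x^2 + 5*x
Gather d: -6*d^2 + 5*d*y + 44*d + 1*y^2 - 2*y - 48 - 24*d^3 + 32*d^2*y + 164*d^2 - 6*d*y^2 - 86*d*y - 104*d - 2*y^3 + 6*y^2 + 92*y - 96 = -24*d^3 + d^2*(32*y + 158) + d*(-6*y^2 - 81*y - 60) - 2*y^3 + 7*y^2 + 90*y - 144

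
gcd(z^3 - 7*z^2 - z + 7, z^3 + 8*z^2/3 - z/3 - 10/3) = z - 1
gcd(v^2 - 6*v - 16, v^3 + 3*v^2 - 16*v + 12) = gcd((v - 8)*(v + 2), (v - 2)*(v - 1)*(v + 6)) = 1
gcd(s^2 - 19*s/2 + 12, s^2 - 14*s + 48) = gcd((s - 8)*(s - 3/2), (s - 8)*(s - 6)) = s - 8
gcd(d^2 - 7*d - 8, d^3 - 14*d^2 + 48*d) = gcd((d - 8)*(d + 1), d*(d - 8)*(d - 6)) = d - 8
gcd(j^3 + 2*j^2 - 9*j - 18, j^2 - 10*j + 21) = j - 3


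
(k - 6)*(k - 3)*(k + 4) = k^3 - 5*k^2 - 18*k + 72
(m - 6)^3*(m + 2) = m^4 - 16*m^3 + 72*m^2 - 432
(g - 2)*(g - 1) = g^2 - 3*g + 2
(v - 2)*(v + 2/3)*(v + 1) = v^3 - v^2/3 - 8*v/3 - 4/3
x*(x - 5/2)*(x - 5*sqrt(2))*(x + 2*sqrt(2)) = x^4 - 3*sqrt(2)*x^3 - 5*x^3/2 - 20*x^2 + 15*sqrt(2)*x^2/2 + 50*x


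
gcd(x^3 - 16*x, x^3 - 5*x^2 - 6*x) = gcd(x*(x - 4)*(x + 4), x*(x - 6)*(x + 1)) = x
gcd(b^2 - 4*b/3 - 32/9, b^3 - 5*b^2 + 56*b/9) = b - 8/3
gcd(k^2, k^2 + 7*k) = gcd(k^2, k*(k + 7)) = k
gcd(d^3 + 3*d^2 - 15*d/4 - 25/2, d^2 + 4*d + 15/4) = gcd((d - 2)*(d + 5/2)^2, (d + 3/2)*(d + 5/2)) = d + 5/2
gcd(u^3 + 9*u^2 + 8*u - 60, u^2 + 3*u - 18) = u + 6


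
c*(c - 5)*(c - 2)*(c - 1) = c^4 - 8*c^3 + 17*c^2 - 10*c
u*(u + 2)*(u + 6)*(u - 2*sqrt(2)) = u^4 - 2*sqrt(2)*u^3 + 8*u^3 - 16*sqrt(2)*u^2 + 12*u^2 - 24*sqrt(2)*u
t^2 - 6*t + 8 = (t - 4)*(t - 2)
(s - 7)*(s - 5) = s^2 - 12*s + 35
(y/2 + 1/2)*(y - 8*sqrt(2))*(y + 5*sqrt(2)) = y^3/2 - 3*sqrt(2)*y^2/2 + y^2/2 - 40*y - 3*sqrt(2)*y/2 - 40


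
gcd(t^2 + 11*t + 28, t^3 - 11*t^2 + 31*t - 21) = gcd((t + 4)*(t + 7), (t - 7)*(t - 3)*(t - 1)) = 1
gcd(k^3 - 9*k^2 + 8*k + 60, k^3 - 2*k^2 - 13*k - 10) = k^2 - 3*k - 10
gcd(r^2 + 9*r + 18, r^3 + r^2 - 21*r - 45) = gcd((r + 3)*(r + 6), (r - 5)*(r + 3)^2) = r + 3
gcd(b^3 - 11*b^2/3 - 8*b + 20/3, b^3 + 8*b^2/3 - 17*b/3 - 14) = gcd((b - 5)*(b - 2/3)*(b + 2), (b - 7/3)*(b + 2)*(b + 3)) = b + 2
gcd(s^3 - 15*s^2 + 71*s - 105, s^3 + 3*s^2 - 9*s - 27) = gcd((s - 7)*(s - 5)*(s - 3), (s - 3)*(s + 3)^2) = s - 3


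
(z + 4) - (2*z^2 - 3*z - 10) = -2*z^2 + 4*z + 14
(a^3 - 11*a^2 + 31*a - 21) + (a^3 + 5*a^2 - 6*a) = 2*a^3 - 6*a^2 + 25*a - 21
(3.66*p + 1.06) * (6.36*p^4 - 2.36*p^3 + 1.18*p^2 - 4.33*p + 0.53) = 23.2776*p^5 - 1.896*p^4 + 1.8172*p^3 - 14.597*p^2 - 2.65*p + 0.5618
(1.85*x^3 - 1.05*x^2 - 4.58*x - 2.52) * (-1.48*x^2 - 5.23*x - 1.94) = -2.738*x^5 - 8.1215*x^4 + 8.6809*x^3 + 29.72*x^2 + 22.0648*x + 4.8888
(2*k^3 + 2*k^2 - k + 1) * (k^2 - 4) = 2*k^5 + 2*k^4 - 9*k^3 - 7*k^2 + 4*k - 4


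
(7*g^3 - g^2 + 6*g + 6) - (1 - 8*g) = 7*g^3 - g^2 + 14*g + 5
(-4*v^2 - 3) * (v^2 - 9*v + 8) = -4*v^4 + 36*v^3 - 35*v^2 + 27*v - 24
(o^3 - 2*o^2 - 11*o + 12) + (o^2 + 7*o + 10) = o^3 - o^2 - 4*o + 22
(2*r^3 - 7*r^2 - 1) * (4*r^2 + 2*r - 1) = 8*r^5 - 24*r^4 - 16*r^3 + 3*r^2 - 2*r + 1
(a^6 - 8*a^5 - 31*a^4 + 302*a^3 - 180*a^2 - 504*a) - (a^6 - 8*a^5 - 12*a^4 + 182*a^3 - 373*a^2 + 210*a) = -19*a^4 + 120*a^3 + 193*a^2 - 714*a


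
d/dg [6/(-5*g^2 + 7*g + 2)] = 6*(10*g - 7)/(-5*g^2 + 7*g + 2)^2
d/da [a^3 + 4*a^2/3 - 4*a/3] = 3*a^2 + 8*a/3 - 4/3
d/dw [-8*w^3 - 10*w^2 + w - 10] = -24*w^2 - 20*w + 1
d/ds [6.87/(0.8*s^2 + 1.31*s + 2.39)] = (-10.992*s - 8.9997)/(0.8*s^2 + 1.31*s + 2.39)^2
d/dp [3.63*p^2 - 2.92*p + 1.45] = 7.26*p - 2.92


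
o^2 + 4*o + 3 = (o + 1)*(o + 3)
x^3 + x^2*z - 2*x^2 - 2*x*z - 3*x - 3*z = (x - 3)*(x + 1)*(x + z)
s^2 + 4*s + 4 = (s + 2)^2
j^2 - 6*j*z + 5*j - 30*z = (j + 5)*(j - 6*z)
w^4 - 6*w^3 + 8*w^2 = w^2*(w - 4)*(w - 2)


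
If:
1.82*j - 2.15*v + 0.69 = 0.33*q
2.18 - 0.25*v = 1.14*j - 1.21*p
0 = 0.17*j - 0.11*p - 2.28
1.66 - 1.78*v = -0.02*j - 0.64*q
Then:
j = 39.64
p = 40.54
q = 63.35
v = 24.16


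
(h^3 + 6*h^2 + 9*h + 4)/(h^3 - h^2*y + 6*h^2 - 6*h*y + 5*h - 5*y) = (-h^2 - 5*h - 4)/(-h^2 + h*y - 5*h + 5*y)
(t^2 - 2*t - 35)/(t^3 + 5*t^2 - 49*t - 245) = 1/(t + 7)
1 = 1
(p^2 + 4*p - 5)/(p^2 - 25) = (p - 1)/(p - 5)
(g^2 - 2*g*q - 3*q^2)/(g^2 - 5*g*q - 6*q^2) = (-g + 3*q)/(-g + 6*q)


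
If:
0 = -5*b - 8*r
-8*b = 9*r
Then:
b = 0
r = 0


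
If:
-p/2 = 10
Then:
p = -20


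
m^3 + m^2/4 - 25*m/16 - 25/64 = (m - 5/4)*(m + 1/4)*(m + 5/4)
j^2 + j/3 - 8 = (j - 8/3)*(j + 3)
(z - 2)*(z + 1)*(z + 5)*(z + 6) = z^4 + 10*z^3 + 17*z^2 - 52*z - 60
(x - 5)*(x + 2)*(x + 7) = x^3 + 4*x^2 - 31*x - 70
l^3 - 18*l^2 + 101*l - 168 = (l - 8)*(l - 7)*(l - 3)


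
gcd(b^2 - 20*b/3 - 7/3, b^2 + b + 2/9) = b + 1/3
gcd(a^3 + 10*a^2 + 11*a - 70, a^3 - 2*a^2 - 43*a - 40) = a + 5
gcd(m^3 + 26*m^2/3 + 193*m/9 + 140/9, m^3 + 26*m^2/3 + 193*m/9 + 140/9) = m^3 + 26*m^2/3 + 193*m/9 + 140/9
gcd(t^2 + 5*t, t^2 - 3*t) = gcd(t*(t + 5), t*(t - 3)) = t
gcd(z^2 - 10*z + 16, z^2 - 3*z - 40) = z - 8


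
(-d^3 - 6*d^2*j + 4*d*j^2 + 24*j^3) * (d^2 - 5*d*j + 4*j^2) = -d^5 - d^4*j + 30*d^3*j^2 - 20*d^2*j^3 - 104*d*j^4 + 96*j^5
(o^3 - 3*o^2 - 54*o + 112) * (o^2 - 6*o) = o^5 - 9*o^4 - 36*o^3 + 436*o^2 - 672*o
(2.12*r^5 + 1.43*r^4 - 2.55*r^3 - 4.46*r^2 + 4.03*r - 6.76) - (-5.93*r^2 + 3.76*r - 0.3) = 2.12*r^5 + 1.43*r^4 - 2.55*r^3 + 1.47*r^2 + 0.27*r - 6.46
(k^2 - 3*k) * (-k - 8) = -k^3 - 5*k^2 + 24*k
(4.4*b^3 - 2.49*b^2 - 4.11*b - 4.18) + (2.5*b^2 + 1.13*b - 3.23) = 4.4*b^3 + 0.00999999999999979*b^2 - 2.98*b - 7.41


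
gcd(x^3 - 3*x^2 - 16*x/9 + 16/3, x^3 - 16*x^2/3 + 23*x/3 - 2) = x - 3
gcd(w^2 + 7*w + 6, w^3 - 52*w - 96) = w + 6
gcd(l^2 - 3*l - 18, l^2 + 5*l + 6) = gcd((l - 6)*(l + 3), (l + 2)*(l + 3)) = l + 3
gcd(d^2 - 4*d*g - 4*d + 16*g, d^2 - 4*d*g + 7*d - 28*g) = d - 4*g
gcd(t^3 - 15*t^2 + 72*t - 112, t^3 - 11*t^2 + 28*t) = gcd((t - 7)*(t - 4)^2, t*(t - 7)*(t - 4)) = t^2 - 11*t + 28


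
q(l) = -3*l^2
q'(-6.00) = 36.00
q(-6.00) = -108.00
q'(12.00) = -72.00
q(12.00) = -432.00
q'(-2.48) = 14.88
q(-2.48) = -18.45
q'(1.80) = -10.80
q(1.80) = -9.72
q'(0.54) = -3.24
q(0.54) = -0.87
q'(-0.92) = 5.52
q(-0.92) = -2.54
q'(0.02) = -0.12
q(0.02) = -0.00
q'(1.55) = -9.30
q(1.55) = -7.21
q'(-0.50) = 3.00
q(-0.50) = -0.75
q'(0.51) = -3.06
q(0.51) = -0.78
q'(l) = -6*l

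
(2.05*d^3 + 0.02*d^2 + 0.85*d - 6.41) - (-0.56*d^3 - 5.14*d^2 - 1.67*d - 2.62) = 2.61*d^3 + 5.16*d^2 + 2.52*d - 3.79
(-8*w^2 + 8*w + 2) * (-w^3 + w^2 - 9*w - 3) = 8*w^5 - 16*w^4 + 78*w^3 - 46*w^2 - 42*w - 6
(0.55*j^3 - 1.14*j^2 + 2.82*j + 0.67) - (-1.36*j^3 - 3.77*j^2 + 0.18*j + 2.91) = 1.91*j^3 + 2.63*j^2 + 2.64*j - 2.24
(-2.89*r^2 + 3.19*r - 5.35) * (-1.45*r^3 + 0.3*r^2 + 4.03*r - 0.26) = 4.1905*r^5 - 5.4925*r^4 - 2.9322*r^3 + 12.0021*r^2 - 22.3899*r + 1.391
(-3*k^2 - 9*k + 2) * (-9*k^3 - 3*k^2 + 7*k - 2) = 27*k^5 + 90*k^4 - 12*k^3 - 63*k^2 + 32*k - 4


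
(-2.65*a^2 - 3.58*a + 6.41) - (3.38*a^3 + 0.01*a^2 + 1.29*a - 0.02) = -3.38*a^3 - 2.66*a^2 - 4.87*a + 6.43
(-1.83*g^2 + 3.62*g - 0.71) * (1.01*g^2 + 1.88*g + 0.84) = -1.8483*g^4 + 0.2158*g^3 + 4.5513*g^2 + 1.706*g - 0.5964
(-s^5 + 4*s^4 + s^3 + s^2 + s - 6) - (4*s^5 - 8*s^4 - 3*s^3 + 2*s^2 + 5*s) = -5*s^5 + 12*s^4 + 4*s^3 - s^2 - 4*s - 6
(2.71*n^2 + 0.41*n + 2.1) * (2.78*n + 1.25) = 7.5338*n^3 + 4.5273*n^2 + 6.3505*n + 2.625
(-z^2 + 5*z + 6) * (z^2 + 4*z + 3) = -z^4 + z^3 + 23*z^2 + 39*z + 18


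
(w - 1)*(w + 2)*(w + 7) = w^3 + 8*w^2 + 5*w - 14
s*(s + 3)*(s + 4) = s^3 + 7*s^2 + 12*s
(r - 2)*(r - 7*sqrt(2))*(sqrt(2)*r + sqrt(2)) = sqrt(2)*r^3 - 14*r^2 - sqrt(2)*r^2 - 2*sqrt(2)*r + 14*r + 28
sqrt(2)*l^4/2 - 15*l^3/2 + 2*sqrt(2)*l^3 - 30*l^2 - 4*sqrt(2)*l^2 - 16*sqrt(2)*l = l*(l + 4)*(l - 8*sqrt(2))*(sqrt(2)*l/2 + 1/2)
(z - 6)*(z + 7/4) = z^2 - 17*z/4 - 21/2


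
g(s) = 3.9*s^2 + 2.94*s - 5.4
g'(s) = 7.8*s + 2.94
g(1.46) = 7.21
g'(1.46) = 14.33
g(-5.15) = 82.90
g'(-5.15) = -37.23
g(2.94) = 36.95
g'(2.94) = 25.87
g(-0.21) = -5.85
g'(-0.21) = 1.30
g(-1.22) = -3.18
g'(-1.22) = -6.58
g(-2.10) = 5.62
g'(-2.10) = -13.44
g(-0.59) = -5.78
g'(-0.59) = -1.66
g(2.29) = 21.78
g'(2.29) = 20.80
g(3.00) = 38.52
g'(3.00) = 26.34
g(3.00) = 38.52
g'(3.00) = 26.34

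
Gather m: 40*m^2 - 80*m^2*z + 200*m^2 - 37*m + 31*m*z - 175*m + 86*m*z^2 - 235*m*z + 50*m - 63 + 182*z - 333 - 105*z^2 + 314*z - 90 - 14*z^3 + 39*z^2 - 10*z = m^2*(240 - 80*z) + m*(86*z^2 - 204*z - 162) - 14*z^3 - 66*z^2 + 486*z - 486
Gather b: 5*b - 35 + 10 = 5*b - 25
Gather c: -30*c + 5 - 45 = -30*c - 40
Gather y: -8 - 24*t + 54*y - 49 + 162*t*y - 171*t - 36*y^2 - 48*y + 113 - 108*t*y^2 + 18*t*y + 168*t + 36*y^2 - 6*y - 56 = -108*t*y^2 + 180*t*y - 27*t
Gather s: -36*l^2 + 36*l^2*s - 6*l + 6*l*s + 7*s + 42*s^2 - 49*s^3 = -36*l^2 - 6*l - 49*s^3 + 42*s^2 + s*(36*l^2 + 6*l + 7)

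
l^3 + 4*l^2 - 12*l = l*(l - 2)*(l + 6)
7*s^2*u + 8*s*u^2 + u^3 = u*(s + u)*(7*s + u)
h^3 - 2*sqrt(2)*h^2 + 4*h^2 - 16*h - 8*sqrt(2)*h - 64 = (h + 4)*(h - 4*sqrt(2))*(h + 2*sqrt(2))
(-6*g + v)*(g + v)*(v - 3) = -6*g^2*v + 18*g^2 - 5*g*v^2 + 15*g*v + v^3 - 3*v^2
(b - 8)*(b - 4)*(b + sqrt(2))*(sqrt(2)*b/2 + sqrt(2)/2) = sqrt(2)*b^4/2 - 11*sqrt(2)*b^3/2 + b^3 - 11*b^2 + 10*sqrt(2)*b^2 + 20*b + 16*sqrt(2)*b + 32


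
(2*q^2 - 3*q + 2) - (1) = 2*q^2 - 3*q + 1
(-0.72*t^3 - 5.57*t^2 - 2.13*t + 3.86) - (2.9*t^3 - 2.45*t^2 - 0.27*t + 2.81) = -3.62*t^3 - 3.12*t^2 - 1.86*t + 1.05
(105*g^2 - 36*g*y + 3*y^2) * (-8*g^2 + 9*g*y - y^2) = -840*g^4 + 1233*g^3*y - 453*g^2*y^2 + 63*g*y^3 - 3*y^4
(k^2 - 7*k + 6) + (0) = k^2 - 7*k + 6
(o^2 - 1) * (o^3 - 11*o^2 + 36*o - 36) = o^5 - 11*o^4 + 35*o^3 - 25*o^2 - 36*o + 36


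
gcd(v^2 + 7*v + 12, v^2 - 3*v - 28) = v + 4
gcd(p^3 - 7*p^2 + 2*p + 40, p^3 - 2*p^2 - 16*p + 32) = p - 4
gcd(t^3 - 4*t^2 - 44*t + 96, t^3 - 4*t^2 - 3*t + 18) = 1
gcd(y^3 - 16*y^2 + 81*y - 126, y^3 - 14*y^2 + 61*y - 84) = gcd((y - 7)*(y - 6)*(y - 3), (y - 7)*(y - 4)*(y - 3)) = y^2 - 10*y + 21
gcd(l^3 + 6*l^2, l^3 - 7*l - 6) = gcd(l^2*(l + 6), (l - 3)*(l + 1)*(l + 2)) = 1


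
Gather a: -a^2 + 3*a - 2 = -a^2 + 3*a - 2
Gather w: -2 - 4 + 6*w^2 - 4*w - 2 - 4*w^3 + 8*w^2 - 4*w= -4*w^3 + 14*w^2 - 8*w - 8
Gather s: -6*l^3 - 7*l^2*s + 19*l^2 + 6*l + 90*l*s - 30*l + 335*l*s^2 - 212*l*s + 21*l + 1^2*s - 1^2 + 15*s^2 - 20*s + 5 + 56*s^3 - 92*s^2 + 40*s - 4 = -6*l^3 + 19*l^2 - 3*l + 56*s^3 + s^2*(335*l - 77) + s*(-7*l^2 - 122*l + 21)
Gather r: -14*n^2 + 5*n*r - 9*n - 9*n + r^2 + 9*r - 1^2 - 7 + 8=-14*n^2 - 18*n + r^2 + r*(5*n + 9)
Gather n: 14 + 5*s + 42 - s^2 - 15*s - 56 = -s^2 - 10*s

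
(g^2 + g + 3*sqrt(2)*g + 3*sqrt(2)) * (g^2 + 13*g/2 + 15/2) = g^4 + 3*sqrt(2)*g^3 + 15*g^3/2 + 14*g^2 + 45*sqrt(2)*g^2/2 + 15*g/2 + 42*sqrt(2)*g + 45*sqrt(2)/2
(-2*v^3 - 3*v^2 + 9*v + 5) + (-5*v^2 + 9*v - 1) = -2*v^3 - 8*v^2 + 18*v + 4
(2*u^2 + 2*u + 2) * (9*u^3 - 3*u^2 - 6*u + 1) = 18*u^5 + 12*u^4 - 16*u^2 - 10*u + 2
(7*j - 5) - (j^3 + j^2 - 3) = -j^3 - j^2 + 7*j - 2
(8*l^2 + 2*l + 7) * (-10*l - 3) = -80*l^3 - 44*l^2 - 76*l - 21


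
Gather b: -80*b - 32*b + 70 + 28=98 - 112*b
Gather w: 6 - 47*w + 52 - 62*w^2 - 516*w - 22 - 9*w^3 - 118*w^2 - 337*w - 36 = -9*w^3 - 180*w^2 - 900*w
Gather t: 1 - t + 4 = 5 - t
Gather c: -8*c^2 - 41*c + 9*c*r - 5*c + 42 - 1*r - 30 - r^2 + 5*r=-8*c^2 + c*(9*r - 46) - r^2 + 4*r + 12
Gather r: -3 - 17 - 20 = -40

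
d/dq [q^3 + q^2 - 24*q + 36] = 3*q^2 + 2*q - 24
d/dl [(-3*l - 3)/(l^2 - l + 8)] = 3*(-l^2 + l + (l + 1)*(2*l - 1) - 8)/(l^2 - l + 8)^2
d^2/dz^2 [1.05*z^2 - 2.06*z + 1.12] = 2.10000000000000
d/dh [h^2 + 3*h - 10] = 2*h + 3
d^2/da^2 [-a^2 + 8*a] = -2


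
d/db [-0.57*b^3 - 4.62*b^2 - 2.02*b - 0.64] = -1.71*b^2 - 9.24*b - 2.02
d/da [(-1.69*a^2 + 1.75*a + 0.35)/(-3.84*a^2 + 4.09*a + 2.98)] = (-0.1921*a^2 - 7.3844*a + 3.7835)/(14.7456*a^4 - 31.4112*a^3 - 6.1583*a^2 + 24.3764*a + 8.8804)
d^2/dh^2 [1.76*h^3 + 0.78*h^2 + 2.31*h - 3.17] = 10.56*h + 1.56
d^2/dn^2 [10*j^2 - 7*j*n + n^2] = 2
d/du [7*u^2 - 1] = 14*u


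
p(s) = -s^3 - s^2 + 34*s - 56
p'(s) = -3*s^2 - 2*s + 34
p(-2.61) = -133.77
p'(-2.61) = 18.78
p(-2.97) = -139.60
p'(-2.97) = 13.48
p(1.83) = -3.26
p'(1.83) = 20.29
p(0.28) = -46.58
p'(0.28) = 33.20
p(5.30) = -52.77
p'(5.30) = -60.87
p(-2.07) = -121.80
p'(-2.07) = 25.29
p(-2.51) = -131.83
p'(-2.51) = 20.12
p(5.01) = -36.51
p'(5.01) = -51.32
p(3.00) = 10.00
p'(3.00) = 1.00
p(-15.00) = 2584.00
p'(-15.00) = -611.00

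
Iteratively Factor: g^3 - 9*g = (g - 3)*(g^2 + 3*g) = (g - 3)*(g + 3)*(g)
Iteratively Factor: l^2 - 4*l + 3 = (l - 1)*(l - 3)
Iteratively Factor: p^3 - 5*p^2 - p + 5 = (p - 5)*(p^2 - 1) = (p - 5)*(p + 1)*(p - 1)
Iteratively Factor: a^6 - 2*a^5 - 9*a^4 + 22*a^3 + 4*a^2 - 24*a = (a - 2)*(a^5 - 9*a^3 + 4*a^2 + 12*a) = (a - 2)*(a + 1)*(a^4 - a^3 - 8*a^2 + 12*a) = (a - 2)^2*(a + 1)*(a^3 + a^2 - 6*a) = (a - 2)^3*(a + 1)*(a^2 + 3*a) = a*(a - 2)^3*(a + 1)*(a + 3)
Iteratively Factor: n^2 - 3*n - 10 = (n - 5)*(n + 2)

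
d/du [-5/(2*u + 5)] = 10/(2*u + 5)^2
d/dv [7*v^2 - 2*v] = 14*v - 2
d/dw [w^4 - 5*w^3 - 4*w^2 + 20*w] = 4*w^3 - 15*w^2 - 8*w + 20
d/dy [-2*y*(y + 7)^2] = 2*(-3*y - 7)*(y + 7)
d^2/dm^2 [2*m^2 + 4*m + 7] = 4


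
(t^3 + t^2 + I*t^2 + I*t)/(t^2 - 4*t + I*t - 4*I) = t*(t + 1)/(t - 4)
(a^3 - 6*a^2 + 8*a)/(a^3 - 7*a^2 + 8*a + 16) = a*(a - 2)/(a^2 - 3*a - 4)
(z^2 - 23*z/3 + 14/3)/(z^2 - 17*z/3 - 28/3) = (3*z - 2)/(3*z + 4)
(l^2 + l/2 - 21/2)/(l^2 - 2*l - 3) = (l + 7/2)/(l + 1)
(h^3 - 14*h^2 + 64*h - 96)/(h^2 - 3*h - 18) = (h^2 - 8*h + 16)/(h + 3)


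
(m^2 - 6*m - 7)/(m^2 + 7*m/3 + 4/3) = 3*(m - 7)/(3*m + 4)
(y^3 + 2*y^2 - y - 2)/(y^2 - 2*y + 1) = (y^2 + 3*y + 2)/(y - 1)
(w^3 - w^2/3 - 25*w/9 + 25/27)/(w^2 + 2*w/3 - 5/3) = (w^2 - 2*w + 5/9)/(w - 1)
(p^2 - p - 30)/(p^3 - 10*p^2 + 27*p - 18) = (p + 5)/(p^2 - 4*p + 3)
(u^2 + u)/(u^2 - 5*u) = (u + 1)/(u - 5)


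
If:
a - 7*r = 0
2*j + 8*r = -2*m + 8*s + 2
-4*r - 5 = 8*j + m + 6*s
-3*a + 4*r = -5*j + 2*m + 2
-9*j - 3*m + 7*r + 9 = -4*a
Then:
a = -1918/1023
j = -782/3069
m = 1963/3069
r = -274/1023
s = -1294/3069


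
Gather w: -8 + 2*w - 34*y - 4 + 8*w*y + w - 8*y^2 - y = w*(8*y + 3) - 8*y^2 - 35*y - 12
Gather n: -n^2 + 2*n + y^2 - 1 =-n^2 + 2*n + y^2 - 1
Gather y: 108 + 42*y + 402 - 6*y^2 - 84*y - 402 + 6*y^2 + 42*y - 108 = 0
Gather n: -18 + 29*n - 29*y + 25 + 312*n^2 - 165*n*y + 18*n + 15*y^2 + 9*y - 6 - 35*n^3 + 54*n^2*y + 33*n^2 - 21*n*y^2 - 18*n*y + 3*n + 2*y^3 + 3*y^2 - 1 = -35*n^3 + n^2*(54*y + 345) + n*(-21*y^2 - 183*y + 50) + 2*y^3 + 18*y^2 - 20*y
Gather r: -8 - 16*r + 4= -16*r - 4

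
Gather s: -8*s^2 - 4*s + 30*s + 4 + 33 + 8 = -8*s^2 + 26*s + 45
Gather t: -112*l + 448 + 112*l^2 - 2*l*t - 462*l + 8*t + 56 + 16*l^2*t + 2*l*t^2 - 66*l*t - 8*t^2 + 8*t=112*l^2 - 574*l + t^2*(2*l - 8) + t*(16*l^2 - 68*l + 16) + 504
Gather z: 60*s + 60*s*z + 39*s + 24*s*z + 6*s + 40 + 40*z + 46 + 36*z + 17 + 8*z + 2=105*s + z*(84*s + 84) + 105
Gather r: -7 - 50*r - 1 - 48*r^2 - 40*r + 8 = -48*r^2 - 90*r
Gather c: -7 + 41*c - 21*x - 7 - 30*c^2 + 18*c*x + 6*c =-30*c^2 + c*(18*x + 47) - 21*x - 14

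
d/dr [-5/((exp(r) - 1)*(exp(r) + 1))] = 10*exp(2*r)/((1 - exp(r))^2*(exp(r) + 1)^2)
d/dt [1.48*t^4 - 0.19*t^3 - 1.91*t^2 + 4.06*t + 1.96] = 5.92*t^3 - 0.57*t^2 - 3.82*t + 4.06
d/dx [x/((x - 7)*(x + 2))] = (-x^2 - 14)/(x^4 - 10*x^3 - 3*x^2 + 140*x + 196)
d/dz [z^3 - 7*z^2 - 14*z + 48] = 3*z^2 - 14*z - 14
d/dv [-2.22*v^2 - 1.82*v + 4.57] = -4.44*v - 1.82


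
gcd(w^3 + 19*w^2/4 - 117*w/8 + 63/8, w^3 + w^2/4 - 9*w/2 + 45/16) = w^2 - 9*w/4 + 9/8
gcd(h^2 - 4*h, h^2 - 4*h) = h^2 - 4*h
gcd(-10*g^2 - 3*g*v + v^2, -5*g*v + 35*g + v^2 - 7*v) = -5*g + v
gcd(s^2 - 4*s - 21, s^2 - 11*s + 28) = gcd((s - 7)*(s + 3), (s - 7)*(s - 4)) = s - 7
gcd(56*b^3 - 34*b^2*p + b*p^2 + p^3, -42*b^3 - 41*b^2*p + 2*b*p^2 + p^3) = 7*b + p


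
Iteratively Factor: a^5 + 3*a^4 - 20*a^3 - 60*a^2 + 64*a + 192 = (a - 2)*(a^4 + 5*a^3 - 10*a^2 - 80*a - 96) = (a - 2)*(a + 3)*(a^3 + 2*a^2 - 16*a - 32) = (a - 4)*(a - 2)*(a + 3)*(a^2 + 6*a + 8) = (a - 4)*(a - 2)*(a + 2)*(a + 3)*(a + 4)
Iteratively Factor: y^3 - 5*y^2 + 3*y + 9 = (y - 3)*(y^2 - 2*y - 3) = (y - 3)^2*(y + 1)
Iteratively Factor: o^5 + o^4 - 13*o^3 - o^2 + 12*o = (o)*(o^4 + o^3 - 13*o^2 - o + 12) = o*(o - 3)*(o^3 + 4*o^2 - o - 4) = o*(o - 3)*(o + 4)*(o^2 - 1) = o*(o - 3)*(o + 1)*(o + 4)*(o - 1)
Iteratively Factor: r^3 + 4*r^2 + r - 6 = (r + 2)*(r^2 + 2*r - 3) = (r + 2)*(r + 3)*(r - 1)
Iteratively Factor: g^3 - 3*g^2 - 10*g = (g)*(g^2 - 3*g - 10) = g*(g + 2)*(g - 5)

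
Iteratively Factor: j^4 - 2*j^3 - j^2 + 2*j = (j - 2)*(j^3 - j) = (j - 2)*(j + 1)*(j^2 - j) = j*(j - 2)*(j + 1)*(j - 1)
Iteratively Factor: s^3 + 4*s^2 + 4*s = (s + 2)*(s^2 + 2*s) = (s + 2)^2*(s)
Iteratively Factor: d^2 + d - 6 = (d - 2)*(d + 3)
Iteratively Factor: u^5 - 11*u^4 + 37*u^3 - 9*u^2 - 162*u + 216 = (u - 3)*(u^4 - 8*u^3 + 13*u^2 + 30*u - 72) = (u - 3)*(u + 2)*(u^3 - 10*u^2 + 33*u - 36) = (u - 4)*(u - 3)*(u + 2)*(u^2 - 6*u + 9) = (u - 4)*(u - 3)^2*(u + 2)*(u - 3)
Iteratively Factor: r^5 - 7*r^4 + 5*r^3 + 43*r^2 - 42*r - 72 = (r + 1)*(r^4 - 8*r^3 + 13*r^2 + 30*r - 72) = (r - 3)*(r + 1)*(r^3 - 5*r^2 - 2*r + 24) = (r - 3)^2*(r + 1)*(r^2 - 2*r - 8) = (r - 4)*(r - 3)^2*(r + 1)*(r + 2)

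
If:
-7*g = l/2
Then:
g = -l/14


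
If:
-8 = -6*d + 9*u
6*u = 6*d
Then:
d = -8/3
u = -8/3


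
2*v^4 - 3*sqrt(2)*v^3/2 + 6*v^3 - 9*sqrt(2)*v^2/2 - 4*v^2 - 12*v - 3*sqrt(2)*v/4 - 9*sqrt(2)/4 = (v + 3)*(v - 3*sqrt(2)/2)*(sqrt(2)*v + 1/2)*(sqrt(2)*v + 1)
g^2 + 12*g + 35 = (g + 5)*(g + 7)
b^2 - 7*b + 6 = (b - 6)*(b - 1)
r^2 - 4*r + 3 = (r - 3)*(r - 1)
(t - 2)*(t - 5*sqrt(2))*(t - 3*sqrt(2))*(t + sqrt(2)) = t^4 - 7*sqrt(2)*t^3 - 2*t^3 + 14*t^2 + 14*sqrt(2)*t^2 - 28*t + 30*sqrt(2)*t - 60*sqrt(2)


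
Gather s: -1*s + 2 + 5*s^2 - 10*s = 5*s^2 - 11*s + 2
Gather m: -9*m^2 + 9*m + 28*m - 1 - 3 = -9*m^2 + 37*m - 4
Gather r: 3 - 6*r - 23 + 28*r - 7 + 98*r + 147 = 120*r + 120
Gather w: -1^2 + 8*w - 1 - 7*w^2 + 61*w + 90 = -7*w^2 + 69*w + 88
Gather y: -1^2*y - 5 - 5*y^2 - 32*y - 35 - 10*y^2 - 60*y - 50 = -15*y^2 - 93*y - 90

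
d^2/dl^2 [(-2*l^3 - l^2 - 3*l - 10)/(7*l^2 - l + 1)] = 2*(-142*l^3 - 1443*l^2 + 267*l + 56)/(343*l^6 - 147*l^5 + 168*l^4 - 43*l^3 + 24*l^2 - 3*l + 1)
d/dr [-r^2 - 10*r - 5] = -2*r - 10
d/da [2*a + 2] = 2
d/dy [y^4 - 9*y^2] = 4*y^3 - 18*y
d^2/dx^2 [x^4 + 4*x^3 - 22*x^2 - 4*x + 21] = 12*x^2 + 24*x - 44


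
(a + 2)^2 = a^2 + 4*a + 4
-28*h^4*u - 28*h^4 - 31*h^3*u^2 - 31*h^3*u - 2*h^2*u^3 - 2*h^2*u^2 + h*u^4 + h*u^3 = (-7*h + u)*(h + u)*(4*h + u)*(h*u + h)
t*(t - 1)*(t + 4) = t^3 + 3*t^2 - 4*t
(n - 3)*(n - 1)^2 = n^3 - 5*n^2 + 7*n - 3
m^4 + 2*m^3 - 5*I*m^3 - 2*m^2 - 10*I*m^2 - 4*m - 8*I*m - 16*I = (m + 2)*(m - 4*I)*(m - 2*I)*(m + I)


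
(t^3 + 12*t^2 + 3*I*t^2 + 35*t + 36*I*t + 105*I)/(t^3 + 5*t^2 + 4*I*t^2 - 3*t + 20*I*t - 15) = (t + 7)/(t + I)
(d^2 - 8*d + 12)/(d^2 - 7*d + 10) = (d - 6)/(d - 5)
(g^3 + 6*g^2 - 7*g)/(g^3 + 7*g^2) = (g - 1)/g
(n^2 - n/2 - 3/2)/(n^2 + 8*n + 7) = (n - 3/2)/(n + 7)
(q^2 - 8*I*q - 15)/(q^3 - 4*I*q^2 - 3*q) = (q - 5*I)/(q*(q - I))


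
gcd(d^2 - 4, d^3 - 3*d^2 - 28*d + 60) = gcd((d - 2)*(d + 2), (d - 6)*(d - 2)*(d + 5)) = d - 2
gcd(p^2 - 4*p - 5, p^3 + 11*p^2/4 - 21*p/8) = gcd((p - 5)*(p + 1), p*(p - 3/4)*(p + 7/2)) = 1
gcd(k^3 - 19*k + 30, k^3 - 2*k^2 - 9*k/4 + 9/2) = k - 2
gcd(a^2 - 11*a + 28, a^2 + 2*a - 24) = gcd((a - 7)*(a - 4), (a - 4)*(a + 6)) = a - 4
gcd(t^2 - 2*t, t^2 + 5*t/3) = t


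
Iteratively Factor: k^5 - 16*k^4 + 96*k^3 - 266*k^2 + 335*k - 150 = (k - 5)*(k^4 - 11*k^3 + 41*k^2 - 61*k + 30) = (k - 5)*(k - 1)*(k^3 - 10*k^2 + 31*k - 30) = (k - 5)^2*(k - 1)*(k^2 - 5*k + 6) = (k - 5)^2*(k - 2)*(k - 1)*(k - 3)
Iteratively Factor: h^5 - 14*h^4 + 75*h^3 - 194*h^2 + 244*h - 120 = (h - 2)*(h^4 - 12*h^3 + 51*h^2 - 92*h + 60) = (h - 5)*(h - 2)*(h^3 - 7*h^2 + 16*h - 12) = (h - 5)*(h - 2)^2*(h^2 - 5*h + 6) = (h - 5)*(h - 3)*(h - 2)^2*(h - 2)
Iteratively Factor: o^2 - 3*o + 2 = (o - 2)*(o - 1)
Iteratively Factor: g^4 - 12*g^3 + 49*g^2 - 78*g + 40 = (g - 1)*(g^3 - 11*g^2 + 38*g - 40) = (g - 5)*(g - 1)*(g^2 - 6*g + 8) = (g - 5)*(g - 4)*(g - 1)*(g - 2)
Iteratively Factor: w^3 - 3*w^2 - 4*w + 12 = (w - 3)*(w^2 - 4) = (w - 3)*(w + 2)*(w - 2)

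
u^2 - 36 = (u - 6)*(u + 6)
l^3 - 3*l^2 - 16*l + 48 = (l - 4)*(l - 3)*(l + 4)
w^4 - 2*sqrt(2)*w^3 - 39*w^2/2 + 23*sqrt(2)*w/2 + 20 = (w - 4*sqrt(2))*(w - sqrt(2))*(w + sqrt(2)/2)*(w + 5*sqrt(2)/2)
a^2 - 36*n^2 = (a - 6*n)*(a + 6*n)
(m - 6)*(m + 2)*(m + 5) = m^3 + m^2 - 32*m - 60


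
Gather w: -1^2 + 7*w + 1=7*w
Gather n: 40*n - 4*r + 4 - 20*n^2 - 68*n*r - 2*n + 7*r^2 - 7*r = -20*n^2 + n*(38 - 68*r) + 7*r^2 - 11*r + 4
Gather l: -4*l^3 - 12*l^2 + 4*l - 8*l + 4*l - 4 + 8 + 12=-4*l^3 - 12*l^2 + 16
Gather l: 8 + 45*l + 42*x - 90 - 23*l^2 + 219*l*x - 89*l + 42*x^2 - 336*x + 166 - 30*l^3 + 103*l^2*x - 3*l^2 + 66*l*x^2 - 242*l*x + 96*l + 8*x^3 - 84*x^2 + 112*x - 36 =-30*l^3 + l^2*(103*x - 26) + l*(66*x^2 - 23*x + 52) + 8*x^3 - 42*x^2 - 182*x + 48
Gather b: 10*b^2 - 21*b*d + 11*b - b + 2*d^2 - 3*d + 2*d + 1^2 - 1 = 10*b^2 + b*(10 - 21*d) + 2*d^2 - d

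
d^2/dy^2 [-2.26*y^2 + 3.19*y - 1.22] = -4.52000000000000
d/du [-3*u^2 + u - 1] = 1 - 6*u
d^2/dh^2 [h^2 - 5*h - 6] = 2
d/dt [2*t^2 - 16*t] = 4*t - 16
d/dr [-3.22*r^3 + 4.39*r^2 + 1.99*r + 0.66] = -9.66*r^2 + 8.78*r + 1.99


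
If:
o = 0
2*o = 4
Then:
No Solution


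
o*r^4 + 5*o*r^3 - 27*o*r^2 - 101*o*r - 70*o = (r - 5)*(r + 2)*(r + 7)*(o*r + o)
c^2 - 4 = (c - 2)*(c + 2)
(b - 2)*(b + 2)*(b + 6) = b^3 + 6*b^2 - 4*b - 24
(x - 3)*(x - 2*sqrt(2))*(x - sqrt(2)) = x^3 - 3*sqrt(2)*x^2 - 3*x^2 + 4*x + 9*sqrt(2)*x - 12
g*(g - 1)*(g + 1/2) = g^3 - g^2/2 - g/2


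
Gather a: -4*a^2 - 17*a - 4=-4*a^2 - 17*a - 4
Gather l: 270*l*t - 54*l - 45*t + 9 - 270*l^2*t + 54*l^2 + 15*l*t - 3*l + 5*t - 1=l^2*(54 - 270*t) + l*(285*t - 57) - 40*t + 8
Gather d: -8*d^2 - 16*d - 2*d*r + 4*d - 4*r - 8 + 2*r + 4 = -8*d^2 + d*(-2*r - 12) - 2*r - 4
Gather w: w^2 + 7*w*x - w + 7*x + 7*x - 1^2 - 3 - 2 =w^2 + w*(7*x - 1) + 14*x - 6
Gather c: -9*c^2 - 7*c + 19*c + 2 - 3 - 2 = -9*c^2 + 12*c - 3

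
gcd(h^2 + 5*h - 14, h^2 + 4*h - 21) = h + 7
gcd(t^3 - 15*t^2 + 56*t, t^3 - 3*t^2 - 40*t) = t^2 - 8*t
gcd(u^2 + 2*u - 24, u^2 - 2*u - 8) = u - 4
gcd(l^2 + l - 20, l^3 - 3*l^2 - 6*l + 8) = l - 4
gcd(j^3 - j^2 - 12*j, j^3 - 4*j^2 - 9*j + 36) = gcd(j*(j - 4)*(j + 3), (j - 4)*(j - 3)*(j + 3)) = j^2 - j - 12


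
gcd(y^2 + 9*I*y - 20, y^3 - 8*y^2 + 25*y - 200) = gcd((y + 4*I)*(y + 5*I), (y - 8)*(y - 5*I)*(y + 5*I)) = y + 5*I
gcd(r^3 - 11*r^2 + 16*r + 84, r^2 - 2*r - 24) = r - 6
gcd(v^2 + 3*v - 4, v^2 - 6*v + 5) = v - 1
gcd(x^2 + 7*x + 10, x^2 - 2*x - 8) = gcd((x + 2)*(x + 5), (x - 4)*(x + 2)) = x + 2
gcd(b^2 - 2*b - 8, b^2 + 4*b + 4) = b + 2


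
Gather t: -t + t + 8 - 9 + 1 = 0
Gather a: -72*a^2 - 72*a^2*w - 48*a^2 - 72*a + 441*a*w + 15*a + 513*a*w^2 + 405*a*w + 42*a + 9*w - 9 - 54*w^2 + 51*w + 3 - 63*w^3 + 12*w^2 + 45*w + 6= a^2*(-72*w - 120) + a*(513*w^2 + 846*w - 15) - 63*w^3 - 42*w^2 + 105*w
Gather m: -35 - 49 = -84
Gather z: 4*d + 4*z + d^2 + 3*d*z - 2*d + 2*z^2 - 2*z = d^2 + 2*d + 2*z^2 + z*(3*d + 2)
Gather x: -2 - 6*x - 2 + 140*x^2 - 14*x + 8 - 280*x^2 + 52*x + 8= -140*x^2 + 32*x + 12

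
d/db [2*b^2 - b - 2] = 4*b - 1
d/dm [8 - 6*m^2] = -12*m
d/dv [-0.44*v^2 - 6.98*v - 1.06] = -0.88*v - 6.98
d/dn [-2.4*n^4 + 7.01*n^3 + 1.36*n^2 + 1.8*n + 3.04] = -9.6*n^3 + 21.03*n^2 + 2.72*n + 1.8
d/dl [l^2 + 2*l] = 2*l + 2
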